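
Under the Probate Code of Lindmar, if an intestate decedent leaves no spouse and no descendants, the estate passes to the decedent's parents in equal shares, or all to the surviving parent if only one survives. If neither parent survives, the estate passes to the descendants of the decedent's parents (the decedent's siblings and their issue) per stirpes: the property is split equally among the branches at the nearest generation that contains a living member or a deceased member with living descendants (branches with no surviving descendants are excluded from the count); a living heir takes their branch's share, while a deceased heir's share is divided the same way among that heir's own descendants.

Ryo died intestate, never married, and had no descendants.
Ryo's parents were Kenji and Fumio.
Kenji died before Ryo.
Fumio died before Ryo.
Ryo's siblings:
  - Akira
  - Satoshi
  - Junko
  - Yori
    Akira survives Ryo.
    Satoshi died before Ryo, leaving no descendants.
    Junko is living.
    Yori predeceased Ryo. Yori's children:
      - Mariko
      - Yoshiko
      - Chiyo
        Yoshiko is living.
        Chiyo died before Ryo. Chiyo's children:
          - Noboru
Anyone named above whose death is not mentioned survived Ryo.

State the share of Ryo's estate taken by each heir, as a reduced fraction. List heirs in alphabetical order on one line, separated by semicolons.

Akira 1/3; Junko 1/3; Mariko 1/9; Noboru 1/9; Yoshiko 1/9

Neither parent survives and there are no descendants, so the estate passes to Ryo's siblings and their issue per stirpes.
Satoshi left no surviving issue, so that branch lapses and is disregarded.
The estate is divided into 3 equal shares of 1/3 among Akira, Junko, Yori.
Akira is living and takes 1/3.
Junko is living and takes 1/3.
Yori predeceased; the 1/3 allotted to Yori's branch passes to Yori's issue by representation.
The 1/3 is divided into 3 equal shares of 1/9 among Mariko, Yoshiko, Chiyo.
Mariko is living and takes 1/9.
Yoshiko is living and takes 1/9.
Chiyo predeceased; the 1/9 allotted to Chiyo's branch passes to Chiyo's issue by representation.
Noboru is the sole taker at this level and receives the full 1/9.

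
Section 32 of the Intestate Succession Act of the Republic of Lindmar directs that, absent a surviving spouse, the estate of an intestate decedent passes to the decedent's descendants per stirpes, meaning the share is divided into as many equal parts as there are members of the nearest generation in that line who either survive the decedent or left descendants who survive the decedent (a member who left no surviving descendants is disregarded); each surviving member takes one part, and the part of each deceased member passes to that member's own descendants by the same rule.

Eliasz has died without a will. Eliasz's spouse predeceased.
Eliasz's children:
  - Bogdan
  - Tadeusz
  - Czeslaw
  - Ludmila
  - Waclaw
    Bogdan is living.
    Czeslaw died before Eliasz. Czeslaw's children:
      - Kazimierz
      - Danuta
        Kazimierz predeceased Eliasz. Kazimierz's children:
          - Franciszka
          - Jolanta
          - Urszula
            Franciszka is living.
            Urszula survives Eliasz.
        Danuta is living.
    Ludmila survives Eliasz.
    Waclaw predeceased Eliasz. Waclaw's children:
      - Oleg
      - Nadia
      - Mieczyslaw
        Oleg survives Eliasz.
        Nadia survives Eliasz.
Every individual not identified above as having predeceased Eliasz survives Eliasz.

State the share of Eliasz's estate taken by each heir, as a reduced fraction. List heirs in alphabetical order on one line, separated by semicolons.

There is no surviving spouse, so the entire estate passes to Eliasz's descendants per stirpes.
The estate is divided into 5 equal shares of 1/5 among Bogdan, Tadeusz, Czeslaw, Ludmila, Waclaw.
Bogdan is living and takes 1/5.
Tadeusz is living and takes 1/5.
Czeslaw predeceased; the 1/5 allotted to Czeslaw's branch passes to Czeslaw's issue by representation.
The 1/5 is divided into 2 equal shares of 1/10 among Kazimierz, Danuta.
Kazimierz predeceased; the 1/10 allotted to Kazimierz's branch passes to Kazimierz's issue by representation.
The 1/10 is divided into 3 equal shares of 1/30 among Franciszka, Jolanta, Urszula.
Franciszka is living and takes 1/30.
Jolanta is living and takes 1/30.
Urszula is living and takes 1/30.
Danuta is living and takes 1/10.
Ludmila is living and takes 1/5.
Waclaw predeceased; the 1/5 allotted to Waclaw's branch passes to Waclaw's issue by representation.
The 1/5 is divided into 3 equal shares of 1/15 among Oleg, Nadia, Mieczyslaw.
Oleg is living and takes 1/15.
Nadia is living and takes 1/15.
Mieczyslaw is living and takes 1/15.

Bogdan 1/5; Danuta 1/10; Franciszka 1/30; Jolanta 1/30; Ludmila 1/5; Mieczyslaw 1/15; Nadia 1/15; Oleg 1/15; Tadeusz 1/5; Urszula 1/30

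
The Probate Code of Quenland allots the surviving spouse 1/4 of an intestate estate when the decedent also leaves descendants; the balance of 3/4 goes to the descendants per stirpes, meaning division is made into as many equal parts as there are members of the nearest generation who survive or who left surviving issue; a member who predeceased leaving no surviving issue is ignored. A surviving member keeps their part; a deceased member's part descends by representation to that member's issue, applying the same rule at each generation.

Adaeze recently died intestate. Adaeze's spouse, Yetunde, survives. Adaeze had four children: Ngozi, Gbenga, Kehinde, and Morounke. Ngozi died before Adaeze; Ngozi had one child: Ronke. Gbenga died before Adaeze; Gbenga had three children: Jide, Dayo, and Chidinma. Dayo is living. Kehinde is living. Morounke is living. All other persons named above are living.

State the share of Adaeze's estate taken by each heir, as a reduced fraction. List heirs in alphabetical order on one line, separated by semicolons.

Yetunde, as surviving spouse, takes 1/4.
The remaining 3/4 passes to Adaeze's descendants per stirpes.
The 3/4 is divided into 4 equal shares of 3/16 among Ngozi, Gbenga, Kehinde, Morounke.
Ngozi predeceased; the 3/16 allotted to Ngozi's branch passes to Ngozi's issue by representation.
Ronke is the sole taker at this level and receives the full 3/16.
Gbenga predeceased; the 3/16 allotted to Gbenga's branch passes to Gbenga's issue by representation.
The 3/16 is divided into 3 equal shares of 1/16 among Jide, Dayo, Chidinma.
Jide is living and takes 1/16.
Dayo is living and takes 1/16.
Chidinma is living and takes 1/16.
Kehinde is living and takes 3/16.
Morounke is living and takes 3/16.

Chidinma 1/16; Dayo 1/16; Jide 1/16; Kehinde 3/16; Morounke 3/16; Ronke 3/16; Yetunde 1/4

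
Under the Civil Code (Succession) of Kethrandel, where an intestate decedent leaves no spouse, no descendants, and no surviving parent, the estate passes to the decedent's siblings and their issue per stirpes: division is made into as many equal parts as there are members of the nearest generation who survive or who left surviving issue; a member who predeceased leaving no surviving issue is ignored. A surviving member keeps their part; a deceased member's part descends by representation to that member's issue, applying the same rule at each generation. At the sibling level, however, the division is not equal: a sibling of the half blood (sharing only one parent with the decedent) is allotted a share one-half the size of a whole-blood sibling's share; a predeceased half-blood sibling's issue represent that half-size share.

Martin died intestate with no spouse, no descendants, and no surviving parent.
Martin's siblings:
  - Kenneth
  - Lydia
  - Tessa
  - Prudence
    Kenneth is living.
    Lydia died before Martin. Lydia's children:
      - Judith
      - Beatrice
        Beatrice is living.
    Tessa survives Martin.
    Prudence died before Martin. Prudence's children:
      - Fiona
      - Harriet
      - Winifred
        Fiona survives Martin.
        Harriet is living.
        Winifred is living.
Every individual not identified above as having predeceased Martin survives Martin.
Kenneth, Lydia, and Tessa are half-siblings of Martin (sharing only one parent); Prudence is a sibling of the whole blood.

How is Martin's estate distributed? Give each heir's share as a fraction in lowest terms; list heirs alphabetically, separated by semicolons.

Beatrice 1/10; Fiona 2/15; Harriet 2/15; Judith 1/10; Kenneth 1/5; Tessa 1/5; Winifred 2/15

No spouse, descendants, or parent survives, so the estate passes to Martin's siblings per stirpes.
Half-blood siblings count for one-half the weight of whole-blood siblings at the initial division.
Dividing 1 in proportion to weights (total weight 5/2): Kenneth (weight 1/2) → 1/5; Lydia (weight 1/2) → 1/5; Tessa (weight 1/2) → 1/5; Prudence (weight 1) → 2/5.
Kenneth is living and takes 1/5.
Lydia predeceased; the 1/5 allotted to Lydia's branch passes to Lydia's issue by representation.
The 1/5 is divided into 2 equal shares of 1/10 among Judith, Beatrice.
Judith is living and takes 1/10.
Beatrice is living and takes 1/10.
Tessa is living and takes 1/5.
Prudence predeceased; the 2/5 allotted to Prudence's branch passes to Prudence's issue by representation.
The 2/5 is divided into 3 equal shares of 2/15 among Fiona, Harriet, Winifred.
Fiona is living and takes 2/15.
Harriet is living and takes 2/15.
Winifred is living and takes 2/15.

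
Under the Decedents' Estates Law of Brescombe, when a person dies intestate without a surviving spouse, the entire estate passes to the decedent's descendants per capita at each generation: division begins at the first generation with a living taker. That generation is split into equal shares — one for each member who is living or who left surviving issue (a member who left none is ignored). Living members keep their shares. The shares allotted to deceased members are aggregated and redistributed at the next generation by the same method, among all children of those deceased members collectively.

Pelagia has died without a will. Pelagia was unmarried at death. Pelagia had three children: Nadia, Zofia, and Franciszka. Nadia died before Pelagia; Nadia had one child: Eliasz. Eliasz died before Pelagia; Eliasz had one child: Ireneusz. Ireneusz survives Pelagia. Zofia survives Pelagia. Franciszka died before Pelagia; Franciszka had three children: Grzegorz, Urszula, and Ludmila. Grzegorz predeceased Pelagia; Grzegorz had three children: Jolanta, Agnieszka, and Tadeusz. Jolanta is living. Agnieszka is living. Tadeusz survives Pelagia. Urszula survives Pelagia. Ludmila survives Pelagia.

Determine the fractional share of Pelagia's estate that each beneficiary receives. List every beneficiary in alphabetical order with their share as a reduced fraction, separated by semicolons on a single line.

There is no surviving spouse, so the entire estate passes to Pelagia's descendants per capita at each generation.
At generation 1 (Nadia, Zofia, Franciszka) there are 3 shares of (1)/3 = 1/3 each.
Living: Zofia — each takes 1/3.
Deceased: Nadia and Franciszka. Their combined 2/3 is pooled and carried to generation 2.
At generation 2 (Eliasz, Grzegorz, Urszula, Ludmila) there are 4 shares of (2/3)/4 = 1/6 each.
Living: Urszula and Ludmila — each takes 1/6.
Deceased: Eliasz and Grzegorz. Their combined 1/3 is pooled and carried to generation 3.
At generation 3 (Ireneusz, Jolanta, Agnieszka, Tadeusz) there are 4 shares of (1/3)/4 = 1/12 each.
Living: Ireneusz, Jolanta, Agnieszka, and Tadeusz — each takes 1/12.

Agnieszka 1/12; Ireneusz 1/12; Jolanta 1/12; Ludmila 1/6; Tadeusz 1/12; Urszula 1/6; Zofia 1/3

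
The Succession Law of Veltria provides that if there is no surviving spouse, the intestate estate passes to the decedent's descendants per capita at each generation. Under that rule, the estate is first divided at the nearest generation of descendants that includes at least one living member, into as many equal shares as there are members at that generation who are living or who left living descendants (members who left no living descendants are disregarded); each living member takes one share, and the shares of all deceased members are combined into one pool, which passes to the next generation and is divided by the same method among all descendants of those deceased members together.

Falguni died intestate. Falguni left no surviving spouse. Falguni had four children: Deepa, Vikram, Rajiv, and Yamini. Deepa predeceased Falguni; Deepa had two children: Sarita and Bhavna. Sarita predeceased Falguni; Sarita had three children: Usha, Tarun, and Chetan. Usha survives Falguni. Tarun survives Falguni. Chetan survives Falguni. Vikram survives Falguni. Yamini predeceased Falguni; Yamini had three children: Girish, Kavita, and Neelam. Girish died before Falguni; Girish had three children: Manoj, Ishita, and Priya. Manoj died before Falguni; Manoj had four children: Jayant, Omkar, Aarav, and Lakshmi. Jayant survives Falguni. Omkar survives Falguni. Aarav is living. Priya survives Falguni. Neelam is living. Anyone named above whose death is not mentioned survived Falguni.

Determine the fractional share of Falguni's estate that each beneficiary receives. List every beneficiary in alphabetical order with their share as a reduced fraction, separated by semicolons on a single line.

Aarav 1/120; Bhavna 1/10; Chetan 1/30; Ishita 1/30; Jayant 1/120; Kavita 1/10; Lakshmi 1/120; Neelam 1/10; Omkar 1/120; Priya 1/30; Rajiv 1/4; Tarun 1/30; Usha 1/30; Vikram 1/4

There is no surviving spouse, so the entire estate passes to Falguni's descendants per capita at each generation.
At generation 1 (Deepa, Vikram, Rajiv, Yamini) there are 4 shares of (1)/4 = 1/4 each.
Living: Vikram and Rajiv — each takes 1/4.
Deceased: Deepa and Yamini. Their combined 1/2 is pooled and carried to generation 2.
At generation 2 (Sarita, Bhavna, Girish, Kavita, Neelam) there are 5 shares of (1/2)/5 = 1/10 each.
Living: Bhavna, Kavita, and Neelam — each takes 1/10.
Deceased: Sarita and Girish. Their combined 1/5 is pooled and carried to generation 3.
At generation 3 (Usha, Tarun, Chetan, Manoj, Ishita, Priya) there are 6 shares of (1/5)/6 = 1/30 each.
Living: Usha, Tarun, Chetan, Ishita, and Priya — each takes 1/30.
Deceased: Manoj. That 1/30 share is carried to generation 4.
At generation 4 (Jayant, Omkar, Aarav, Lakshmi) there are 4 shares of (1/30)/4 = 1/120 each.
Living: Jayant, Omkar, Aarav, and Lakshmi — each takes 1/120.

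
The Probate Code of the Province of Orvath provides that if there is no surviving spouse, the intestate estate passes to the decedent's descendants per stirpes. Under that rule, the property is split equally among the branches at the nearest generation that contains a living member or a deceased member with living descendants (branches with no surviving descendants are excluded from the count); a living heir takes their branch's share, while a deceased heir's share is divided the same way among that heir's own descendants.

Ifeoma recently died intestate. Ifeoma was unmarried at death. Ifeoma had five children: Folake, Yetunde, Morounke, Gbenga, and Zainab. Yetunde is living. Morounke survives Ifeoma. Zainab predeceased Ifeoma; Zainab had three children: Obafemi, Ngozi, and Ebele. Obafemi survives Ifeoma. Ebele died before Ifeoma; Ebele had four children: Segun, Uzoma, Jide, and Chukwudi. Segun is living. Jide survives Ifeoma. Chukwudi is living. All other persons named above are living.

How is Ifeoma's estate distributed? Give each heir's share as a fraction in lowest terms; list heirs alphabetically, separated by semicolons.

Chukwudi 1/60; Folake 1/5; Gbenga 1/5; Jide 1/60; Morounke 1/5; Ngozi 1/15; Obafemi 1/15; Segun 1/60; Uzoma 1/60; Yetunde 1/5

There is no surviving spouse, so the entire estate passes to Ifeoma's descendants per stirpes.
The estate is divided into 5 equal shares of 1/5 among Folake, Yetunde, Morounke, Gbenga, Zainab.
Folake is living and takes 1/5.
Yetunde is living and takes 1/5.
Morounke is living and takes 1/5.
Gbenga is living and takes 1/5.
Zainab predeceased; the 1/5 allotted to Zainab's branch passes to Zainab's issue by representation.
The 1/5 is divided into 3 equal shares of 1/15 among Obafemi, Ngozi, Ebele.
Obafemi is living and takes 1/15.
Ngozi is living and takes 1/15.
Ebele predeceased; the 1/15 allotted to Ebele's branch passes to Ebele's issue by representation.
The 1/15 is divided into 4 equal shares of 1/60 among Segun, Uzoma, Jide, Chukwudi.
Segun is living and takes 1/60.
Uzoma is living and takes 1/60.
Jide is living and takes 1/60.
Chukwudi is living and takes 1/60.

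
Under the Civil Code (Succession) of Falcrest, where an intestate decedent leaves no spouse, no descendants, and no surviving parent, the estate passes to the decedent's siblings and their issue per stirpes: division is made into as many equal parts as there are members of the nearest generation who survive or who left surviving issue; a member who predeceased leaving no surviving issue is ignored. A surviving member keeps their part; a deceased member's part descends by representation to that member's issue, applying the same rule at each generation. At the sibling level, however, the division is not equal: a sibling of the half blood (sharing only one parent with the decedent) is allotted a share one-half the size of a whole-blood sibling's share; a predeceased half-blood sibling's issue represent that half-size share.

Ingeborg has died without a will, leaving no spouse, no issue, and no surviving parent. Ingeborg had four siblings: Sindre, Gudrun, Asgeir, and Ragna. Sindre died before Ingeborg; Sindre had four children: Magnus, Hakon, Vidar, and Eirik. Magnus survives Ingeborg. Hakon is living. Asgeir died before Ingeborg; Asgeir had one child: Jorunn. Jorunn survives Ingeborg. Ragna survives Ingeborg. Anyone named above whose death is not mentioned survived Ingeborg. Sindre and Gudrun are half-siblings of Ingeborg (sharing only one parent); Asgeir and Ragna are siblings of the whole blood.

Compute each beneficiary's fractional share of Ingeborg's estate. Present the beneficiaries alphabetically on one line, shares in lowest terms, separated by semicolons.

Eirik 1/24; Gudrun 1/6; Hakon 1/24; Jorunn 1/3; Magnus 1/24; Ragna 1/3; Vidar 1/24

No spouse, descendants, or parent survives, so the estate passes to Ingeborg's siblings per stirpes.
Half-blood siblings count for one-half the weight of whole-blood siblings at the initial division.
Dividing 1 in proportion to weights (total weight 3): Sindre (weight 1/2) → 1/6; Gudrun (weight 1/2) → 1/6; Asgeir (weight 1) → 1/3; Ragna (weight 1) → 1/3.
Sindre predeceased; the 1/6 allotted to Sindre's branch passes to Sindre's issue by representation.
The 1/6 is divided into 4 equal shares of 1/24 among Magnus, Hakon, Vidar, Eirik.
Magnus is living and takes 1/24.
Hakon is living and takes 1/24.
Vidar is living and takes 1/24.
Eirik is living and takes 1/24.
Gudrun is living and takes 1/6.
Asgeir predeceased; the 1/3 allotted to Asgeir's branch passes to Asgeir's issue by representation.
Jorunn is the sole taker at this level and receives the full 1/3.
Ragna is living and takes 1/3.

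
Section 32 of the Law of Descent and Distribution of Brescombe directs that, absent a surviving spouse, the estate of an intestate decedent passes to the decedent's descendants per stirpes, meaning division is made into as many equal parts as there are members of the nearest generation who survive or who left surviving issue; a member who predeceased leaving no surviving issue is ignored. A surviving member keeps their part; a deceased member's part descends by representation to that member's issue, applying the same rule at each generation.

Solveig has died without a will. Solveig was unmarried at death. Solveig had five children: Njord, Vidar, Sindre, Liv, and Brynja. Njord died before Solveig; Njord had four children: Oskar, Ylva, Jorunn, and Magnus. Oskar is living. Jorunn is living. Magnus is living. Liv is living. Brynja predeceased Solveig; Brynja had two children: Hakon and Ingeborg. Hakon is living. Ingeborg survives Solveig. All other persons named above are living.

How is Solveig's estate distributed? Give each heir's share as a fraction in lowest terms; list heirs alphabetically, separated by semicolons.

Hakon 1/10; Ingeborg 1/10; Jorunn 1/20; Liv 1/5; Magnus 1/20; Oskar 1/20; Sindre 1/5; Vidar 1/5; Ylva 1/20

There is no surviving spouse, so the entire estate passes to Solveig's descendants per stirpes.
The estate is divided into 5 equal shares of 1/5 among Njord, Vidar, Sindre, Liv, Brynja.
Njord predeceased; the 1/5 allotted to Njord's branch passes to Njord's issue by representation.
The 1/5 is divided into 4 equal shares of 1/20 among Oskar, Ylva, Jorunn, Magnus.
Oskar is living and takes 1/20.
Ylva is living and takes 1/20.
Jorunn is living and takes 1/20.
Magnus is living and takes 1/20.
Vidar is living and takes 1/5.
Sindre is living and takes 1/5.
Liv is living and takes 1/5.
Brynja predeceased; the 1/5 allotted to Brynja's branch passes to Brynja's issue by representation.
The 1/5 is divided into 2 equal shares of 1/10 among Hakon, Ingeborg.
Hakon is living and takes 1/10.
Ingeborg is living and takes 1/10.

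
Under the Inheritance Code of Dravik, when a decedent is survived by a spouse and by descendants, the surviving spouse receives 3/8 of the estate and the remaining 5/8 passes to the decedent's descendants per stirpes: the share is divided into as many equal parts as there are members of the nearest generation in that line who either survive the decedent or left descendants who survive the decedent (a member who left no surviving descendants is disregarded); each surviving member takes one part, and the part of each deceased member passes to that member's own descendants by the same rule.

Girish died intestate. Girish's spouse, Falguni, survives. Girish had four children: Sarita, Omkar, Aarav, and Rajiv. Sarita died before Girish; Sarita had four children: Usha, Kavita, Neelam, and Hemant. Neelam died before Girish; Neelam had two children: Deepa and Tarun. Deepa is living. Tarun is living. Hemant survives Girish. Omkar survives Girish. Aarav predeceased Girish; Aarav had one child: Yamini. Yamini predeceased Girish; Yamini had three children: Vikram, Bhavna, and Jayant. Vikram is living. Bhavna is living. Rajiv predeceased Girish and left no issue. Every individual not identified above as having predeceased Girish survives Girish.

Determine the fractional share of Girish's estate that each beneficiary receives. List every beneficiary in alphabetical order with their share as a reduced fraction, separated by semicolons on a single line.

Falguni, as surviving spouse, takes 3/8.
The remaining 5/8 passes to Girish's descendants per stirpes.
Rajiv left no surviving issue, so that branch lapses and is disregarded.
The 5/8 is divided into 3 equal shares of 5/24 among Sarita, Omkar, Aarav.
Sarita predeceased; the 5/24 allotted to Sarita's branch passes to Sarita's issue by representation.
The 5/24 is divided into 4 equal shares of 5/96 among Usha, Kavita, Neelam, Hemant.
Usha is living and takes 5/96.
Kavita is living and takes 5/96.
Neelam predeceased; the 5/96 allotted to Neelam's branch passes to Neelam's issue by representation.
The 5/96 is divided into 2 equal shares of 5/192 among Deepa, Tarun.
Deepa is living and takes 5/192.
Tarun is living and takes 5/192.
Hemant is living and takes 5/96.
Omkar is living and takes 5/24.
Aarav predeceased; the 5/24 allotted to Aarav's branch passes to Aarav's issue by representation.
Yamini's line is the sole branch at this level, so the full 5/24 passes to Yamini's issue by representation.
The 5/24 is divided into 3 equal shares of 5/72 among Vikram, Bhavna, Jayant.
Vikram is living and takes 5/72.
Bhavna is living and takes 5/72.
Jayant is living and takes 5/72.

Bhavna 5/72; Deepa 5/192; Falguni 3/8; Hemant 5/96; Jayant 5/72; Kavita 5/96; Omkar 5/24; Tarun 5/192; Usha 5/96; Vikram 5/72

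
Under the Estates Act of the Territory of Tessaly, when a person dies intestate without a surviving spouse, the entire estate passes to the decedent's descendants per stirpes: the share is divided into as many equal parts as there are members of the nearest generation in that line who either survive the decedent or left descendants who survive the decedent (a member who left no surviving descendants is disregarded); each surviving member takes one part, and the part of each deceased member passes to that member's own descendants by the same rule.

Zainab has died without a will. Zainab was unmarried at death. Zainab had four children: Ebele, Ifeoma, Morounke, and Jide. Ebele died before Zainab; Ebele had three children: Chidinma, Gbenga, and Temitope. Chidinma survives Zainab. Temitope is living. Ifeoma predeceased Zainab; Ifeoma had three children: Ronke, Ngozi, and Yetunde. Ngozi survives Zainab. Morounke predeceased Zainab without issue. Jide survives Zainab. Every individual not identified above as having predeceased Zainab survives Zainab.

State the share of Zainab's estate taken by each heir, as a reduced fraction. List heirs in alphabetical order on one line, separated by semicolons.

There is no surviving spouse, so the entire estate passes to Zainab's descendants per stirpes.
Morounke left no surviving issue, so that branch lapses and is disregarded.
The estate is divided into 3 equal shares of 1/3 among Ebele, Ifeoma, Jide.
Ebele predeceased; the 1/3 allotted to Ebele's branch passes to Ebele's issue by representation.
The 1/3 is divided into 3 equal shares of 1/9 among Chidinma, Gbenga, Temitope.
Chidinma is living and takes 1/9.
Gbenga is living and takes 1/9.
Temitope is living and takes 1/9.
Ifeoma predeceased; the 1/3 allotted to Ifeoma's branch passes to Ifeoma's issue by representation.
The 1/3 is divided into 3 equal shares of 1/9 among Ronke, Ngozi, Yetunde.
Ronke is living and takes 1/9.
Ngozi is living and takes 1/9.
Yetunde is living and takes 1/9.
Jide is living and takes 1/3.

Chidinma 1/9; Gbenga 1/9; Jide 1/3; Ngozi 1/9; Ronke 1/9; Temitope 1/9; Yetunde 1/9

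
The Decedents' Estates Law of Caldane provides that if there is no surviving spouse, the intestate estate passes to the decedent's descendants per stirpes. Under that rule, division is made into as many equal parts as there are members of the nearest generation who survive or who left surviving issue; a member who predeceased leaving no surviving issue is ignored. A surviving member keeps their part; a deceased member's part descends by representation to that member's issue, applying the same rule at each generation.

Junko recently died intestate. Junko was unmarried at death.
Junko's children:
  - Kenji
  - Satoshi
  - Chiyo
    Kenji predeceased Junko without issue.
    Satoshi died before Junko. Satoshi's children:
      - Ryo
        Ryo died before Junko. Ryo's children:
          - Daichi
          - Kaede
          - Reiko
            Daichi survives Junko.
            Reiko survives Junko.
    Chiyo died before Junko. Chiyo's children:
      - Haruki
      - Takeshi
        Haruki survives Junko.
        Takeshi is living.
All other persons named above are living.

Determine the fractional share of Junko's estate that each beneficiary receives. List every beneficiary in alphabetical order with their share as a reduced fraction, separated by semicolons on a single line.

Daichi 1/6; Haruki 1/4; Kaede 1/6; Reiko 1/6; Takeshi 1/4

There is no surviving spouse, so the entire estate passes to Junko's descendants per stirpes.
Kenji left no surviving issue, so that branch lapses and is disregarded.
The estate is divided into 2 equal shares of 1/2 among Satoshi, Chiyo.
Satoshi predeceased; the 1/2 allotted to Satoshi's branch passes to Satoshi's issue by representation.
Ryo's line is the sole branch at this level, so the full 1/2 passes to Ryo's issue by representation.
The 1/2 is divided into 3 equal shares of 1/6 among Daichi, Kaede, Reiko.
Daichi is living and takes 1/6.
Kaede is living and takes 1/6.
Reiko is living and takes 1/6.
Chiyo predeceased; the 1/2 allotted to Chiyo's branch passes to Chiyo's issue by representation.
The 1/2 is divided into 2 equal shares of 1/4 among Haruki, Takeshi.
Haruki is living and takes 1/4.
Takeshi is living and takes 1/4.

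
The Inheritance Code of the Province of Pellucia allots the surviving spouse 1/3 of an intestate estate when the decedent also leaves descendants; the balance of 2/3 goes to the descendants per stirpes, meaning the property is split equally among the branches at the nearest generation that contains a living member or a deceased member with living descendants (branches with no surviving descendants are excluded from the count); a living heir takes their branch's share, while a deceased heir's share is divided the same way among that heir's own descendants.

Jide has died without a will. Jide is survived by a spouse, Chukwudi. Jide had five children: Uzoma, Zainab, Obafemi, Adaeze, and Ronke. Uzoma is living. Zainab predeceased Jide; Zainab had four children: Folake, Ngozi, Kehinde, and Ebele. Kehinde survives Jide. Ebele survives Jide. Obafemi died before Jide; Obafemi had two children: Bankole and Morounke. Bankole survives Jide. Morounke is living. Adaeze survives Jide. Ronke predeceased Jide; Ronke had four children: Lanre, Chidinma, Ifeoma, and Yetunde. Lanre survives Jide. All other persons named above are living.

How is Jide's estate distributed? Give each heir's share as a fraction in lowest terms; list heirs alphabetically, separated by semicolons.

Adaeze 2/15; Bankole 1/15; Chidinma 1/30; Chukwudi 1/3; Ebele 1/30; Folake 1/30; Ifeoma 1/30; Kehinde 1/30; Lanre 1/30; Morounke 1/15; Ngozi 1/30; Uzoma 2/15; Yetunde 1/30

Chukwudi, as surviving spouse, takes 1/3.
The remaining 2/3 passes to Jide's descendants per stirpes.
The 2/3 is divided into 5 equal shares of 2/15 among Uzoma, Zainab, Obafemi, Adaeze, Ronke.
Uzoma is living and takes 2/15.
Zainab predeceased; the 2/15 allotted to Zainab's branch passes to Zainab's issue by representation.
The 2/15 is divided into 4 equal shares of 1/30 among Folake, Ngozi, Kehinde, Ebele.
Folake is living and takes 1/30.
Ngozi is living and takes 1/30.
Kehinde is living and takes 1/30.
Ebele is living and takes 1/30.
Obafemi predeceased; the 2/15 allotted to Obafemi's branch passes to Obafemi's issue by representation.
The 2/15 is divided into 2 equal shares of 1/15 among Bankole, Morounke.
Bankole is living and takes 1/15.
Morounke is living and takes 1/15.
Adaeze is living and takes 2/15.
Ronke predeceased; the 2/15 allotted to Ronke's branch passes to Ronke's issue by representation.
The 2/15 is divided into 4 equal shares of 1/30 among Lanre, Chidinma, Ifeoma, Yetunde.
Lanre is living and takes 1/30.
Chidinma is living and takes 1/30.
Ifeoma is living and takes 1/30.
Yetunde is living and takes 1/30.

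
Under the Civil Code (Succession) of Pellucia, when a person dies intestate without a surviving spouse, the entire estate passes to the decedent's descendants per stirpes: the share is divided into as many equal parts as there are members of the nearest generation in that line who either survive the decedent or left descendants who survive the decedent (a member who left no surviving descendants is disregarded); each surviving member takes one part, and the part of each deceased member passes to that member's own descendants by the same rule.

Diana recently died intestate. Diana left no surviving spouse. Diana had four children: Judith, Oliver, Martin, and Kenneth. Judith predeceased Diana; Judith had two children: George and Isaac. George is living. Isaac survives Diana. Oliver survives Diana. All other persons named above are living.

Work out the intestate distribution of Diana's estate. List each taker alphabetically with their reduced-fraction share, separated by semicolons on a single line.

George 1/8; Isaac 1/8; Kenneth 1/4; Martin 1/4; Oliver 1/4

There is no surviving spouse, so the entire estate passes to Diana's descendants per stirpes.
The estate is divided into 4 equal shares of 1/4 among Judith, Oliver, Martin, Kenneth.
Judith predeceased; the 1/4 allotted to Judith's branch passes to Judith's issue by representation.
The 1/4 is divided into 2 equal shares of 1/8 among George, Isaac.
George is living and takes 1/8.
Isaac is living and takes 1/8.
Oliver is living and takes 1/4.
Martin is living and takes 1/4.
Kenneth is living and takes 1/4.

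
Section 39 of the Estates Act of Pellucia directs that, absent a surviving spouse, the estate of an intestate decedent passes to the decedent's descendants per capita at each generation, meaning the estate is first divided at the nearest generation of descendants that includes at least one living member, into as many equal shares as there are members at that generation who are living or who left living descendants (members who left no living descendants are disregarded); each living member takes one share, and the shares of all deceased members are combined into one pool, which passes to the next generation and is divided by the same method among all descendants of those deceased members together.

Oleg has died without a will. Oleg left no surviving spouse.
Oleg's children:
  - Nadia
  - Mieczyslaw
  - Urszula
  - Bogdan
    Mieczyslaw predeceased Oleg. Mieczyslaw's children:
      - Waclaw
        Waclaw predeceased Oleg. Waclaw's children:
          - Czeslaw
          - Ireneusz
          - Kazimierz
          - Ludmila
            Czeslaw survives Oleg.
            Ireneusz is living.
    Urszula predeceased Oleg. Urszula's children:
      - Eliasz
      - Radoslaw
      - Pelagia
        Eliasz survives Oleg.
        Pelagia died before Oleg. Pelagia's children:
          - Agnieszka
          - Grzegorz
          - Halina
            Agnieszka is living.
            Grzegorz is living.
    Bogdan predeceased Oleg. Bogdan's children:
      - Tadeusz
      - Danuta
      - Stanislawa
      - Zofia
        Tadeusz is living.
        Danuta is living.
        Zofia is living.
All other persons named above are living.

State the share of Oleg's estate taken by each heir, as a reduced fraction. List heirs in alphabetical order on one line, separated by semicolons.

There is no surviving spouse, so the entire estate passes to Oleg's descendants per capita at each generation.
At generation 1 (Nadia, Mieczyslaw, Urszula, Bogdan) there are 4 shares of (1)/4 = 1/4 each.
Living: Nadia — each takes 1/4.
Deceased: Mieczyslaw, Urszula, and Bogdan. Their combined 3/4 is pooled and carried to generation 2.
At generation 2 (Waclaw, Eliasz, Radoslaw, Pelagia, Tadeusz, Danuta, Stanislawa, Zofia) there are 8 shares of (3/4)/8 = 3/32 each.
Living: Eliasz, Radoslaw, Tadeusz, Danuta, Stanislawa, and Zofia — each takes 3/32.
Deceased: Waclaw and Pelagia. Their combined 3/16 is pooled and carried to generation 3.
At generation 3 (Czeslaw, Ireneusz, Kazimierz, Ludmila, Agnieszka, Grzegorz, Halina) there are 7 shares of (3/16)/7 = 3/112 each.
Living: Czeslaw, Ireneusz, Kazimierz, Ludmila, Agnieszka, Grzegorz, and Halina — each takes 3/112.

Agnieszka 3/112; Czeslaw 3/112; Danuta 3/32; Eliasz 3/32; Grzegorz 3/112; Halina 3/112; Ireneusz 3/112; Kazimierz 3/112; Ludmila 3/112; Nadia 1/4; Radoslaw 3/32; Stanislawa 3/32; Tadeusz 3/32; Zofia 3/32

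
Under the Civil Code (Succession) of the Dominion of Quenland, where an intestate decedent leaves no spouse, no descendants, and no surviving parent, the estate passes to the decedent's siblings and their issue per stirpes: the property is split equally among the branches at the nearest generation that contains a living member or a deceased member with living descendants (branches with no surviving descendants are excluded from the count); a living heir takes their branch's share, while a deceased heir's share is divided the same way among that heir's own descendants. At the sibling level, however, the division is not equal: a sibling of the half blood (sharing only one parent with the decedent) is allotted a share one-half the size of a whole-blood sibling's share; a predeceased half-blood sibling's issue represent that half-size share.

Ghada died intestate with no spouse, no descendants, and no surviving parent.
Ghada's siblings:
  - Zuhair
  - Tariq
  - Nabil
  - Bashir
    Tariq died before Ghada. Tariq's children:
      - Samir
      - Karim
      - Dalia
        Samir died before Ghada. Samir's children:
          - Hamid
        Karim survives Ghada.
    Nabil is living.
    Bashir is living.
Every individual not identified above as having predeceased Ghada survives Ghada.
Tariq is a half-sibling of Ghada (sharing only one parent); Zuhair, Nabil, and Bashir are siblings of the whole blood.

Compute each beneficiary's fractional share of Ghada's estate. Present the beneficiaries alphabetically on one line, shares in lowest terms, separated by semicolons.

No spouse, descendants, or parent survives, so the estate passes to Ghada's siblings per stirpes.
Half-blood siblings count for one-half the weight of whole-blood siblings at the initial division.
Dividing 1 in proportion to weights (total weight 7/2): Zuhair (weight 1) → 2/7; Tariq (weight 1/2) → 1/7; Nabil (weight 1) → 2/7; Bashir (weight 1) → 2/7.
Zuhair is living and takes 2/7.
Tariq predeceased; the 1/7 allotted to Tariq's branch passes to Tariq's issue by representation.
The 1/7 is divided into 3 equal shares of 1/21 among Samir, Karim, Dalia.
Samir predeceased; the 1/21 allotted to Samir's branch passes to Samir's issue by representation.
Hamid is the sole taker at this level and receives the full 1/21.
Karim is living and takes 1/21.
Dalia is living and takes 1/21.
Nabil is living and takes 2/7.
Bashir is living and takes 2/7.

Bashir 2/7; Dalia 1/21; Hamid 1/21; Karim 1/21; Nabil 2/7; Zuhair 2/7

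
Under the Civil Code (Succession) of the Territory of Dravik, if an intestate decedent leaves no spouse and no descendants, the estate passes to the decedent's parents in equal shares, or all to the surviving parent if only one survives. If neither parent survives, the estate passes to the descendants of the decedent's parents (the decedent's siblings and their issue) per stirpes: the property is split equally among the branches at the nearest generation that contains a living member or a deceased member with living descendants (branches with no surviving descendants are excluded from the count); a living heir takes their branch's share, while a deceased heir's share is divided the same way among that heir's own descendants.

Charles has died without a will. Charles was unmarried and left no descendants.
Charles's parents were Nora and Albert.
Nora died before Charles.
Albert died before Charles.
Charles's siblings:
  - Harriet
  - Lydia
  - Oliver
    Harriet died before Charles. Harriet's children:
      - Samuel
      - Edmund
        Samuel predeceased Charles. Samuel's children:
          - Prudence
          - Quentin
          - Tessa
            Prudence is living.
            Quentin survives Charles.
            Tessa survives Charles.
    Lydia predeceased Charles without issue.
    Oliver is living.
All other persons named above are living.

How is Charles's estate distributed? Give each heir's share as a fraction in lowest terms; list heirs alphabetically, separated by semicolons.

Neither parent survives and there are no descendants, so the estate passes to Charles's siblings and their issue per stirpes.
Lydia left no surviving issue, so that branch lapses and is disregarded.
The estate is divided into 2 equal shares of 1/2 among Harriet, Oliver.
Harriet predeceased; the 1/2 allotted to Harriet's branch passes to Harriet's issue by representation.
The 1/2 is divided into 2 equal shares of 1/4 among Samuel, Edmund.
Samuel predeceased; the 1/4 allotted to Samuel's branch passes to Samuel's issue by representation.
The 1/4 is divided into 3 equal shares of 1/12 among Prudence, Quentin, Tessa.
Prudence is living and takes 1/12.
Quentin is living and takes 1/12.
Tessa is living and takes 1/12.
Edmund is living and takes 1/4.
Oliver is living and takes 1/2.

Edmund 1/4; Oliver 1/2; Prudence 1/12; Quentin 1/12; Tessa 1/12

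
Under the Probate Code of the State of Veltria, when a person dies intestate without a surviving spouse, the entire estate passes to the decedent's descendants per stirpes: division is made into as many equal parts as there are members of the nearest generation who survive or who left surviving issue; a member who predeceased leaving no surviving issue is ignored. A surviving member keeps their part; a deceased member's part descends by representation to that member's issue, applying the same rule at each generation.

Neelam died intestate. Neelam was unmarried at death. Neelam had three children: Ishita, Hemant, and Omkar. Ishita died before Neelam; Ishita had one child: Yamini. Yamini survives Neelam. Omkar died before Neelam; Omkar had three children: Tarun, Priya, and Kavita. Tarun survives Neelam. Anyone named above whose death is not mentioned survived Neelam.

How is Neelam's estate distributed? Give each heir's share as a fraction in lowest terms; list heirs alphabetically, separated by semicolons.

There is no surviving spouse, so the entire estate passes to Neelam's descendants per stirpes.
The estate is divided into 3 equal shares of 1/3 among Ishita, Hemant, Omkar.
Ishita predeceased; the 1/3 allotted to Ishita's branch passes to Ishita's issue by representation.
Yamini is the sole taker at this level and receives the full 1/3.
Hemant is living and takes 1/3.
Omkar predeceased; the 1/3 allotted to Omkar's branch passes to Omkar's issue by representation.
The 1/3 is divided into 3 equal shares of 1/9 among Tarun, Priya, Kavita.
Tarun is living and takes 1/9.
Priya is living and takes 1/9.
Kavita is living and takes 1/9.

Hemant 1/3; Kavita 1/9; Priya 1/9; Tarun 1/9; Yamini 1/3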